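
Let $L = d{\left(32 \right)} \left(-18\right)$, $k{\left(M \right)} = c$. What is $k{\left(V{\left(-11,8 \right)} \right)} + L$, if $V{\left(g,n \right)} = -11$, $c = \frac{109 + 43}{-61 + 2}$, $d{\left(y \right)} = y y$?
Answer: $- \frac{1087640}{59} \approx -18435.0$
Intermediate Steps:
$d{\left(y \right)} = y^{2}$
$c = - \frac{152}{59}$ ($c = \frac{152}{-59} = 152 \left(- \frac{1}{59}\right) = - \frac{152}{59} \approx -2.5763$)
$k{\left(M \right)} = - \frac{152}{59}$
$L = -18432$ ($L = 32^{2} \left(-18\right) = 1024 \left(-18\right) = -18432$)
$k{\left(V{\left(-11,8 \right)} \right)} + L = - \frac{152}{59} - 18432 = - \frac{1087640}{59}$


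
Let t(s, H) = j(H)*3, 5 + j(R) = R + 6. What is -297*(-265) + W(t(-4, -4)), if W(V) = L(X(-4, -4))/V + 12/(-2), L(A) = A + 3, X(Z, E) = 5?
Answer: 708283/9 ≈ 78698.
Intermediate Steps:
j(R) = 1 + R (j(R) = -5 + (R + 6) = -5 + (6 + R) = 1 + R)
t(s, H) = 3 + 3*H (t(s, H) = (1 + H)*3 = 3 + 3*H)
L(A) = 3 + A
W(V) = -6 + 8/V (W(V) = (3 + 5)/V + 12/(-2) = 8/V + 12*(-½) = 8/V - 6 = -6 + 8/V)
-297*(-265) + W(t(-4, -4)) = -297*(-265) + (-6 + 8/(3 + 3*(-4))) = 78705 + (-6 + 8/(3 - 12)) = 78705 + (-6 + 8/(-9)) = 78705 + (-6 + 8*(-⅑)) = 78705 + (-6 - 8/9) = 78705 - 62/9 = 708283/9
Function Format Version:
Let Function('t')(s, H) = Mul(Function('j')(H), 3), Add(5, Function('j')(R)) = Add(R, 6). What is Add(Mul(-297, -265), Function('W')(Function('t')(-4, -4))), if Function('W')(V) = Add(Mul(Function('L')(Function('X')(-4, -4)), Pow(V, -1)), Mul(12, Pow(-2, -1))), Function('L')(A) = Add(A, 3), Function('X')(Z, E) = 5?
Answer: Rational(708283, 9) ≈ 78698.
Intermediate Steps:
Function('j')(R) = Add(1, R) (Function('j')(R) = Add(-5, Add(R, 6)) = Add(-5, Add(6, R)) = Add(1, R))
Function('t')(s, H) = Add(3, Mul(3, H)) (Function('t')(s, H) = Mul(Add(1, H), 3) = Add(3, Mul(3, H)))
Function('L')(A) = Add(3, A)
Function('W')(V) = Add(-6, Mul(8, Pow(V, -1))) (Function('W')(V) = Add(Mul(Add(3, 5), Pow(V, -1)), Mul(12, Pow(-2, -1))) = Add(Mul(8, Pow(V, -1)), Mul(12, Rational(-1, 2))) = Add(Mul(8, Pow(V, -1)), -6) = Add(-6, Mul(8, Pow(V, -1))))
Add(Mul(-297, -265), Function('W')(Function('t')(-4, -4))) = Add(Mul(-297, -265), Add(-6, Mul(8, Pow(Add(3, Mul(3, -4)), -1)))) = Add(78705, Add(-6, Mul(8, Pow(Add(3, -12), -1)))) = Add(78705, Add(-6, Mul(8, Pow(-9, -1)))) = Add(78705, Add(-6, Mul(8, Rational(-1, 9)))) = Add(78705, Add(-6, Rational(-8, 9))) = Add(78705, Rational(-62, 9)) = Rational(708283, 9)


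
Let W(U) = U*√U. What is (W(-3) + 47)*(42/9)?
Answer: 658/3 - 14*I*√3 ≈ 219.33 - 24.249*I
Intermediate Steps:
W(U) = U^(3/2)
(W(-3) + 47)*(42/9) = ((-3)^(3/2) + 47)*(42/9) = (-3*I*√3 + 47)*(42*(⅑)) = (47 - 3*I*√3)*(14/3) = 658/3 - 14*I*√3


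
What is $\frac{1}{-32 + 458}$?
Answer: $\frac{1}{426} \approx 0.0023474$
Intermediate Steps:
$\frac{1}{-32 + 458} = \frac{1}{426}$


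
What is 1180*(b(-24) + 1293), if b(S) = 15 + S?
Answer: 1515120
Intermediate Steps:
1180*(b(-24) + 1293) = 1180*((15 - 24) + 1293) = 1180*(-9 + 1293) = 1180*1284 = 1515120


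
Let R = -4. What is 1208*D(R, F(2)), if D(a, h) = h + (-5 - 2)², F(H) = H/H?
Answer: 60400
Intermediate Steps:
F(H) = 1
D(a, h) = 49 + h (D(a, h) = h + (-7)² = h + 49 = 49 + h)
1208*D(R, F(2)) = 1208*(49 + 1) = 1208*50 = 60400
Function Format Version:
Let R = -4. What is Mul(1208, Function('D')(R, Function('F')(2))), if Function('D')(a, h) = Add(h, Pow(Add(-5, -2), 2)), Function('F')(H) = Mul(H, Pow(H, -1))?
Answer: 60400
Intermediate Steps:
Function('F')(H) = 1
Function('D')(a, h) = Add(49, h) (Function('D')(a, h) = Add(h, Pow(-7, 2)) = Add(h, 49) = Add(49, h))
Mul(1208, Function('D')(R, Function('F')(2))) = Mul(1208, Add(49, 1)) = Mul(1208, 50) = 60400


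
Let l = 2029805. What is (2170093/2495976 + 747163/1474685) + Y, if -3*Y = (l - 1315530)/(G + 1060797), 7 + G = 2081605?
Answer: 3008039287234558247/2313291907665741240 ≈ 1.3003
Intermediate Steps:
G = 2081598 (G = -7 + 2081605 = 2081598)
Y = -142855/1885437 (Y = -(2029805 - 1315530)/(3*(2081598 + 1060797)) = -714275/(3*3142395) = -1/3*142855/628479 = -142855/1885437 ≈ -0.075768)
(2170093/2495976 + 747163/1474685) + Y = (2170093/2495976 + 747163/1474685) - 142855/1885437 = 5065104511793/3680778367560 - 142855/1885437 = 3008039287234558247/2313291907665741240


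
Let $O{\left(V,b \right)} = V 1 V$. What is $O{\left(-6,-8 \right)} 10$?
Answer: $360$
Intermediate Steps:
$O{\left(V,b \right)} = V^{2}$ ($O{\left(V,b \right)} = V V = V^{2}$)
$O{\left(-6,-8 \right)} 10 = \left(-6\right)^{2} \cdot 10 = 36 \cdot 10 = 360$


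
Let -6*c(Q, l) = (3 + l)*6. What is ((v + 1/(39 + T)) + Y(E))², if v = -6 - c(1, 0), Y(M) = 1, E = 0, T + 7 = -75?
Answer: 7569/1849 ≈ 4.0936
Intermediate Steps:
T = -82 (T = -7 - 75 = -82)
c(Q, l) = -3 - l (c(Q, l) = -(3 + l)*6/6 = -(18 + 6*l)/6 = -3 - l)
v = -3 (v = -6 - (-3 - 1*0) = -6 - (-3 + 0) = -6 - 1*(-3) = -6 + 3 = -3)
((v + 1/(39 + T)) + Y(E))² = ((-3 + 1/(39 - 82)) + 1)² = ((-3 + 1/(-43)) + 1)² = ((-3 - 1/43) + 1)² = (-130/43 + 1)² = (-87/43)² = 7569/1849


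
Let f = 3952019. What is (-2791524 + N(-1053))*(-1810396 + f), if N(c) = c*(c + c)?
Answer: -1229090289438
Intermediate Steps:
N(c) = 2*c**2 (N(c) = c*(2*c) = 2*c**2)
(-2791524 + N(-1053))*(-1810396 + f) = (-2791524 + 2*(-1053)**2)*(-1810396 + 3952019) = (-2791524 + 2*1108809)*2141623 = (-2791524 + 2217618)*2141623 = -573906*2141623 = -1229090289438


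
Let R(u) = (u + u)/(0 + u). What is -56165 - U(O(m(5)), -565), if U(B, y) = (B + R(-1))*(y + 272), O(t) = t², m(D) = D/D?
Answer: -55286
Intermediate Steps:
m(D) = 1
R(u) = 2 (R(u) = (2*u)/u = 2)
U(B, y) = (2 + B)*(272 + y) (U(B, y) = (B + 2)*(y + 272) = (2 + B)*(272 + y))
-56165 - U(O(m(5)), -565) = -56165 - (544 + 2*(-565) + 272*1² + 1²*(-565)) = -56165 - (544 - 1130 + 272*1 + 1*(-565)) = -56165 - (544 - 1130 + 272 - 565) = -56165 - 1*(-879) = -56165 + 879 = -55286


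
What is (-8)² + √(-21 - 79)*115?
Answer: 64 + 1150*I ≈ 64.0 + 1150.0*I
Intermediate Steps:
(-8)² + √(-21 - 79)*115 = 64 + √(-100)*115 = 64 + (10*I)*115 = 64 + 1150*I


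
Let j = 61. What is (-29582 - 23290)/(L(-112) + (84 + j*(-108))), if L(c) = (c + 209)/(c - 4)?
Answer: 6133152/754561 ≈ 8.1281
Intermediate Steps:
L(c) = (209 + c)/(-4 + c)
(-29582 - 23290)/(L(-112) + (84 + j*(-108))) = (-29582 - 23290)/((209 - 112)/(-4 - 112) + (84 + 61*(-108))) = -52872/(97/(-116) + (84 - 6588)) = -52872/(-1/116*97 - 6504) = -52872/(-97/116 - 6504) = -52872/(-754561/116) = -52872*(-116/754561) = 6133152/754561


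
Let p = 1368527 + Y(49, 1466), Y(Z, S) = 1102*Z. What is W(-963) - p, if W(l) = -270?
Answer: -1422795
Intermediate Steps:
p = 1422525 (p = 1368527 + 1102*49 = 1368527 + 53998 = 1422525)
W(-963) - p = -270 - 1*1422525 = -270 - 1422525 = -1422795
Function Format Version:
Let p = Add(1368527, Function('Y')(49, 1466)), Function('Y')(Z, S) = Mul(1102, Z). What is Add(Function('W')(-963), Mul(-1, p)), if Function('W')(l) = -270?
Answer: -1422795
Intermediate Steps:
p = 1422525 (p = Add(1368527, Mul(1102, 49)) = Add(1368527, 53998) = 1422525)
Add(Function('W')(-963), Mul(-1, p)) = Add(-270, Mul(-1, 1422525)) = Add(-270, -1422525) = -1422795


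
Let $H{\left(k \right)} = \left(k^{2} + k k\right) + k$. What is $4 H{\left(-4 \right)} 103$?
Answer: $11536$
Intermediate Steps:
$H{\left(k \right)} = k + 2 k^{2}$ ($H{\left(k \right)} = \left(k^{2} + k^{2}\right) + k = 2 k^{2} + k = k + 2 k^{2}$)
$4 H{\left(-4 \right)} 103 = 4 \left(- 4 \left(1 + 2 \left(-4\right)\right)\right) 103 = 4 \left(- 4 \left(1 - 8\right)\right) 103 = 4 \left(\left(-4\right) \left(-7\right)\right) 103 = 4 \cdot 28 \cdot 103 = 112 \cdot 103 = 11536$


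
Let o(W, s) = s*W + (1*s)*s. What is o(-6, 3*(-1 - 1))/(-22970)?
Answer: -36/11485 ≈ -0.0031345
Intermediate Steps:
o(W, s) = s² + W*s (o(W, s) = W*s + s*s = W*s + s² = s² + W*s)
o(-6, 3*(-1 - 1))/(-22970) = ((3*(-1 - 1))*(-6 + 3*(-1 - 1)))/(-22970) = ((3*(-2))*(-6 + 3*(-2)))*(-1/22970) = -6*(-6 - 6)*(-1/22970) = -6*(-12)*(-1/22970) = 72*(-1/22970) = -36/11485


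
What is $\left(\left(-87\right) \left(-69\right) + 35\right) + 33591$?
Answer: $39629$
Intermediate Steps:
$\left(\left(-87\right) \left(-69\right) + 35\right) + 33591 = \left(6003 + 35\right) + 33591 = 6038 + 33591 = 39629$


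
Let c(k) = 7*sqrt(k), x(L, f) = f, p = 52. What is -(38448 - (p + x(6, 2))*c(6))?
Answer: -38448 + 378*sqrt(6) ≈ -37522.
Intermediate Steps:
-(38448 - (p + x(6, 2))*c(6)) = -(38448 - (52 + 2)*7*sqrt(6)) = -(38448 - 54*7*sqrt(6)) = -(38448 - 378*sqrt(6)) = -38448 + 378*sqrt(6)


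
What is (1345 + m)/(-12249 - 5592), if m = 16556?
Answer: -5967/5947 ≈ -1.0034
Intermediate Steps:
(1345 + m)/(-12249 - 5592) = (1345 + 16556)/(-12249 - 5592) = 17901/(-17841) = 17901*(-1/17841) = -5967/5947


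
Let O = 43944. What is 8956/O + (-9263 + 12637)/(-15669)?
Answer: -661291/57379878 ≈ -0.011525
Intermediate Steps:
8956/O + (-9263 + 12637)/(-15669) = 8956/43944 + (-9263 + 12637)/(-15669) = 8956*(1/43944) + 3374*(-1/15669) = 2239/10986 - 3374/15669 = -661291/57379878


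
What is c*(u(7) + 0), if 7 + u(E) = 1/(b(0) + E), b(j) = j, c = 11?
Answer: -528/7 ≈ -75.429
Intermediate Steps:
u(E) = -7 + 1/E (u(E) = -7 + 1/(0 + E) = -7 + 1/E)
c*(u(7) + 0) = 11*((-7 + 1/7) + 0) = 11*((-7 + ⅐) + 0) = 11*(-48/7 + 0) = 11*(-48/7) = -528/7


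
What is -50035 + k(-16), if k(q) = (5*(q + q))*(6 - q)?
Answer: -53555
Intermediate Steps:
k(q) = 10*q*(6 - q) (k(q) = (5*(2*q))*(6 - q) = (10*q)*(6 - q) = 10*q*(6 - q))
-50035 + k(-16) = -50035 + 10*(-16)*(6 - 1*(-16)) = -50035 + 10*(-16)*(6 + 16) = -50035 + 10*(-16)*22 = -50035 - 3520 = -53555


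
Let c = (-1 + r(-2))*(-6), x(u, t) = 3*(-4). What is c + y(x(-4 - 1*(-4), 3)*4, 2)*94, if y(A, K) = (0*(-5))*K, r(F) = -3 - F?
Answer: 12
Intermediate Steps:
x(u, t) = -12
c = 12 (c = (-1 + (-3 - 1*(-2)))*(-6) = (-1 + (-3 + 2))*(-6) = (-1 - 1)*(-6) = -2*(-6) = 12)
y(A, K) = 0 (y(A, K) = 0*K = 0)
c + y(x(-4 - 1*(-4), 3)*4, 2)*94 = 12 + 0*94 = 12 + 0 = 12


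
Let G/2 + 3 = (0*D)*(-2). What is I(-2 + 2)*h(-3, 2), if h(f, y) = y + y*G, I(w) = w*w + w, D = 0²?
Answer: 0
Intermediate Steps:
D = 0
G = -6 (G = -6 + 2*((0*0)*(-2)) = -6 + 2*(0*(-2)) = -6 + 2*0 = -6 + 0 = -6)
I(w) = w + w² (I(w) = w² + w = w + w²)
h(f, y) = -5*y (h(f, y) = y + y*(-6) = y - 6*y = -5*y)
I(-2 + 2)*h(-3, 2) = ((-2 + 2)*(1 + (-2 + 2)))*(-5*2) = (0*(1 + 0))*(-10) = (0*1)*(-10) = 0*(-10) = 0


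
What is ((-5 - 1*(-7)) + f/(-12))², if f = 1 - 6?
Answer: 841/144 ≈ 5.8403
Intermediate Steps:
f = -5
((-5 - 1*(-7)) + f/(-12))² = ((-5 - 1*(-7)) - 5/(-12))² = ((-5 + 7) - 5*(-1/12))² = (2 + 5/12)² = (29/12)² = 841/144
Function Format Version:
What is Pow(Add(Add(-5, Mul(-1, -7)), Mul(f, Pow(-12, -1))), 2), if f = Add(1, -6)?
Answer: Rational(841, 144) ≈ 5.8403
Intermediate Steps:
f = -5
Pow(Add(Add(-5, Mul(-1, -7)), Mul(f, Pow(-12, -1))), 2) = Pow(Add(Add(-5, Mul(-1, -7)), Mul(-5, Pow(-12, -1))), 2) = Pow(Add(Add(-5, 7), Mul(-5, Rational(-1, 12))), 2) = Pow(Add(2, Rational(5, 12)), 2) = Pow(Rational(29, 12), 2) = Rational(841, 144)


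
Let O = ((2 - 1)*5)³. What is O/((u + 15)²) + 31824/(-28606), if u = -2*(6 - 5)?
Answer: -901253/2417207 ≈ -0.37285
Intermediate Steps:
u = -2 (u = -2*1 = -2)
O = 125 (O = (1*5)³ = 5³ = 125)
O/((u + 15)²) + 31824/(-28606) = 125/((-2 + 15)²) + 31824/(-28606) = 125/(13²) + 31824*(-1/28606) = 125/169 - 15912/14303 = -901253/2417207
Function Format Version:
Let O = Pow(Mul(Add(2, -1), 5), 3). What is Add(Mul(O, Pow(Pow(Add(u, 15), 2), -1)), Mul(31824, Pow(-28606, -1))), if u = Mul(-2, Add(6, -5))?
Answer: Rational(-901253, 2417207) ≈ -0.37285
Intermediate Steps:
u = -2 (u = Mul(-2, 1) = -2)
O = 125 (O = Pow(Mul(1, 5), 3) = Pow(5, 3) = 125)
Add(Mul(O, Pow(Pow(Add(u, 15), 2), -1)), Mul(31824, Pow(-28606, -1))) = Add(Mul(125, Pow(Pow(Add(-2, 15), 2), -1)), Mul(31824, Pow(-28606, -1))) = Add(Mul(125, Pow(Pow(13, 2), -1)), Mul(31824, Rational(-1, 28606))) = Add(Mul(125, Pow(169, -1)), Rational(-15912, 14303)) = Add(Mul(125, Rational(1, 169)), Rational(-15912, 14303)) = Add(Rational(125, 169), Rational(-15912, 14303)) = Rational(-901253, 2417207)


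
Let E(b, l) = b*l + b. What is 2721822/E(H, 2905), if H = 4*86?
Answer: 1360911/499832 ≈ 2.7227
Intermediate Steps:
H = 344
E(b, l) = b + b*l
2721822/E(H, 2905) = 2721822/((344*(1 + 2905))) = 2721822/((344*2906)) = 2721822/999664 = 2721822*(1/999664) = 1360911/499832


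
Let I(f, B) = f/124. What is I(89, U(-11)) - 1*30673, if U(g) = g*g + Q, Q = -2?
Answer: -3803363/124 ≈ -30672.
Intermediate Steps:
U(g) = -2 + g² (U(g) = g*g - 2 = g² - 2 = -2 + g²)
I(f, B) = f/124 (I(f, B) = f*(1/124) = f/124)
I(89, U(-11)) - 1*30673 = (1/124)*89 - 1*30673 = 89/124 - 30673 = -3803363/124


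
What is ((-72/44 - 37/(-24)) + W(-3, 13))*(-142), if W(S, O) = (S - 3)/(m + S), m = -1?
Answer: -26341/132 ≈ -199.55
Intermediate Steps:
W(S, O) = (-3 + S)/(-1 + S) (W(S, O) = (S - 3)/(-1 + S) = (-3 + S)/(-1 + S))
((-72/44 - 37/(-24)) + W(-3, 13))*(-142) = ((-72/44 - 37/(-24)) + (-3 - 3)/(-1 - 3))*(-142) = ((-72*1/44 - 37*(-1/24)) - 6/(-4))*(-142) = ((-18/11 + 37/24) - ¼*(-6))*(-142) = (-25/264 + 3/2)*(-142) = (371/264)*(-142) = -26341/132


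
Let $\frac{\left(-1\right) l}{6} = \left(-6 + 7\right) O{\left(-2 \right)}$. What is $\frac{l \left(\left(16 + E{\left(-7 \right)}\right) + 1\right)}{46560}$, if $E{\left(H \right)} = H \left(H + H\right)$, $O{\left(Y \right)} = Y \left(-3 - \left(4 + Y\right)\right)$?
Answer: $- \frac{115}{776} \approx -0.1482$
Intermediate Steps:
$O{\left(Y \right)} = Y \left(-7 - Y\right)$
$l = -60$ ($l = - 6 \left(-6 + 7\right) \left(\left(-1\right) \left(-2\right) \left(7 - 2\right)\right) = - 6 \cdot 1 \left(\left(-1\right) \left(-2\right) 5\right) = - 6 \cdot 1 \cdot 10 = \left(-6\right) 10 = -60$)
$E{\left(H \right)} = 2 H^{2}$ ($E{\left(H \right)} = H 2 H = 2 H^{2}$)
$\frac{l \left(\left(16 + E{\left(-7 \right)}\right) + 1\right)}{46560} = \frac{\left(-60\right) \left(\left(16 + 2 \left(-7\right)^{2}\right) + 1\right)}{46560} = - 60 \left(\left(16 + 2 \cdot 49\right) + 1\right) \frac{1}{46560} = - 60 \left(\left(16 + 98\right) + 1\right) \frac{1}{46560} = - 60 \left(114 + 1\right) \frac{1}{46560} = \left(-60\right) 115 \cdot \frac{1}{46560} = \left(-6900\right) \frac{1}{46560} = - \frac{115}{776}$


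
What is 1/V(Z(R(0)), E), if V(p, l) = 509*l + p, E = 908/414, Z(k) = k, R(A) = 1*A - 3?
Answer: 207/230465 ≈ 0.00089818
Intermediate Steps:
R(A) = -3 + A (R(A) = A - 3 = -3 + A)
E = 454/207 (E = 908*(1/414) = 454/207 ≈ 2.1932)
V(p, l) = p + 509*l
1/V(Z(R(0)), E) = 1/((-3 + 0) + 509*(454/207)) = 1/(-3 + 231086/207) = 1/(230465/207) = 207/230465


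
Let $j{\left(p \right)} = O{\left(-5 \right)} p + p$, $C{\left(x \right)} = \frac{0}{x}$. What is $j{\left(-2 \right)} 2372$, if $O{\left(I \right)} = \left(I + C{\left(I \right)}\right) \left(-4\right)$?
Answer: $-99624$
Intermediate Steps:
$C{\left(x \right)} = 0$
$O{\left(I \right)} = - 4 I$ ($O{\left(I \right)} = \left(I + 0\right) \left(-4\right) = I \left(-4\right) = - 4 I$)
$j{\left(p \right)} = 21 p$ ($j{\left(p \right)} = \left(-4\right) \left(-5\right) p + p = 20 p + p = 21 p$)
$j{\left(-2 \right)} 2372 = 21 \left(-2\right) 2372 = \left(-42\right) 2372 = -99624$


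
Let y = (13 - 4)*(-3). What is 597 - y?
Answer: 624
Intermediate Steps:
y = -27 (y = 9*(-3) = -27)
597 - y = 597 - 1*(-27) = 597 + 27 = 624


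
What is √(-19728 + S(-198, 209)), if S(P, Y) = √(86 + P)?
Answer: 2*√(-4932 + I*√7) ≈ 0.037674 + 140.46*I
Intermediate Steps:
√(-19728 + S(-198, 209)) = √(-19728 + √(86 - 198)) = √(-19728 + √(-112)) = √(-19728 + 4*I*√7)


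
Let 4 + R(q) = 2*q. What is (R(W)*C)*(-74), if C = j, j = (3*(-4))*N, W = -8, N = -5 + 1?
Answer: 71040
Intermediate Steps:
N = -4
R(q) = -4 + 2*q
j = 48 (j = (3*(-4))*(-4) = -12*(-4) = 48)
C = 48
(R(W)*C)*(-74) = ((-4 + 2*(-8))*48)*(-74) = ((-4 - 16)*48)*(-74) = -20*48*(-74) = -960*(-74) = 71040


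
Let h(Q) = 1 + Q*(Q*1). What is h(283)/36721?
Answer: 80090/36721 ≈ 2.1810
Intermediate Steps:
h(Q) = 1 + Q**2 (h(Q) = 1 + Q*Q = 1 + Q**2)
h(283)/36721 = (1 + 283**2)/36721 = (1 + 80089)*(1/36721) = 80090*(1/36721) = 80090/36721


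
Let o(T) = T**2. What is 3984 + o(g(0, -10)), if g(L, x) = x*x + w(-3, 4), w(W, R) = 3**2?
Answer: 15865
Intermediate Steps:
w(W, R) = 9
g(L, x) = 9 + x**2 (g(L, x) = x*x + 9 = x**2 + 9 = 9 + x**2)
3984 + o(g(0, -10)) = 3984 + (9 + (-10)**2)**2 = 3984 + (9 + 100)**2 = 3984 + 109**2 = 3984 + 11881 = 15865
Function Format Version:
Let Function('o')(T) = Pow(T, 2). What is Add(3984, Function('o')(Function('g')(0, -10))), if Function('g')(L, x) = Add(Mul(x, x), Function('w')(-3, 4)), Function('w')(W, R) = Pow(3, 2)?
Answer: 15865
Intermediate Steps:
Function('w')(W, R) = 9
Function('g')(L, x) = Add(9, Pow(x, 2)) (Function('g')(L, x) = Add(Mul(x, x), 9) = Add(Pow(x, 2), 9) = Add(9, Pow(x, 2)))
Add(3984, Function('o')(Function('g')(0, -10))) = Add(3984, Pow(Add(9, Pow(-10, 2)), 2)) = Add(3984, Pow(Add(9, 100), 2)) = Add(3984, Pow(109, 2)) = Add(3984, 11881) = 15865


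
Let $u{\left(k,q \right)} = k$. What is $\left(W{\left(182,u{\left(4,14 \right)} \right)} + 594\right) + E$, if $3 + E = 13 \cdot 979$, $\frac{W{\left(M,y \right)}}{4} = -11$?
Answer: $13274$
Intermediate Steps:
$W{\left(M,y \right)} = -44$ ($W{\left(M,y \right)} = 4 \left(-11\right) = -44$)
$E = 12724$ ($E = -3 + 13 \cdot 979 = -3 + 12727 = 12724$)
$\left(W{\left(182,u{\left(4,14 \right)} \right)} + 594\right) + E = \left(-44 + 594\right) + 12724 = 550 + 12724 = 13274$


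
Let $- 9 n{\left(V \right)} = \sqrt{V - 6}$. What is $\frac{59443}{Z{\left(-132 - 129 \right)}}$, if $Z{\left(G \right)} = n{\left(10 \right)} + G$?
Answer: $- \frac{534987}{2351} \approx -227.56$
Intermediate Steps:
$n{\left(V \right)} = - \frac{\sqrt{-6 + V}}{9}$ ($n{\left(V \right)} = - \frac{\sqrt{V - 6}}{9} = - \frac{\sqrt{-6 + V}}{9}$)
$Z{\left(G \right)} = - \frac{2}{9} + G$ ($Z{\left(G \right)} = - \frac{\sqrt{-6 + 10}}{9} + G = - \frac{\sqrt{4}}{9} + G = \left(- \frac{1}{9}\right) 2 + G = - \frac{2}{9} + G$)
$\frac{59443}{Z{\left(-132 - 129 \right)}} = \frac{59443}{- \frac{2}{9} - 261} = \frac{59443}{- \frac{2351}{9}} = 59443 \left(- \frac{9}{2351}\right) = - \frac{534987}{2351}$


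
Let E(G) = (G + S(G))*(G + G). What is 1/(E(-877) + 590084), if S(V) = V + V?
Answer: 1/5204858 ≈ 1.9213e-7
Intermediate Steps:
S(V) = 2*V
E(G) = 6*G**2 (E(G) = (G + 2*G)*(G + G) = (3*G)*(2*G) = 6*G**2)
1/(E(-877) + 590084) = 1/(6*(-877)**2 + 590084) = 1/(6*769129 + 590084) = 1/(4614774 + 590084) = 1/5204858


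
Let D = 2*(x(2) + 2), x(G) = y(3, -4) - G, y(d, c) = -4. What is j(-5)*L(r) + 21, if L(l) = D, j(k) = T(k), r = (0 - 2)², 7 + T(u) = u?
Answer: 117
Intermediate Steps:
T(u) = -7 + u
r = 4 (r = (-2)² = 4)
j(k) = -7 + k
x(G) = -4 - G
D = -8 (D = 2*((-4 - 1*2) + 2) = 2*((-4 - 2) + 2) = 2*(-6 + 2) = 2*(-4) = -8)
L(l) = -8
j(-5)*L(r) + 21 = (-7 - 5)*(-8) + 21 = -12*(-8) + 21 = 96 + 21 = 117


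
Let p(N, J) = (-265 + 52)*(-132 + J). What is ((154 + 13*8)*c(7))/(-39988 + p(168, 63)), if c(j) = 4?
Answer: -1032/25291 ≈ -0.040805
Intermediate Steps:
p(N, J) = 28116 - 213*J (p(N, J) = -213*(-132 + J) = 28116 - 213*J)
((154 + 13*8)*c(7))/(-39988 + p(168, 63)) = ((154 + 13*8)*4)/(-39988 + (28116 - 213*63)) = ((154 + 104)*4)/(-39988 + (28116 - 13419)) = (258*4)/(-39988 + 14697) = 1032/(-25291) = 1032*(-1/25291) = -1032/25291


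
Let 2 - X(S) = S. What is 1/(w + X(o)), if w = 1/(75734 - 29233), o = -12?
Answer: 46501/651015 ≈ 0.071428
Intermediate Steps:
w = 1/46501 ≈ 2.1505e-5
X(S) = 2 - S
1/(w + X(o)) = 1/(1/46501 + (2 - 1*(-12))) = 1/(1/46501 + (2 + 12)) = 1/(1/46501 + 14) = 1/(651015/46501) = 46501/651015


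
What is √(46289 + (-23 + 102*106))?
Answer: 3*√6342 ≈ 238.91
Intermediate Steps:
√(46289 + (-23 + 102*106)) = √(46289 + (-23 + 10812)) = √(46289 + 10789) = √57078 = 3*√6342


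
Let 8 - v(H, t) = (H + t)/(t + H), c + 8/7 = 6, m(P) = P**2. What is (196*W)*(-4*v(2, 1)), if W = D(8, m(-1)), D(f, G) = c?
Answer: -26656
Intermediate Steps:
c = 34/7 (c = -8/7 + 6 = 34/7 ≈ 4.8571)
v(H, t) = 7 (v(H, t) = 8 - (H + t)/(t + H) = 8 - (H + t)/(H + t) = 8 - 1*1 = 8 - 1 = 7)
D(f, G) = 34/7
W = 34/7 ≈ 4.8571
(196*W)*(-4*v(2, 1)) = (196*(34/7))*(-4*7) = 952*(-28) = -26656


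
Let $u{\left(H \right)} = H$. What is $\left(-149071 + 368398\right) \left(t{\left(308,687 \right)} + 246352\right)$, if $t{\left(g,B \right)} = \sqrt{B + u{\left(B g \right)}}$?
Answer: $54031645104 + 657981 \sqrt{23587} \approx 5.4133 \cdot 10^{10}$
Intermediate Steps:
$t{\left(g,B \right)} = \sqrt{B + B g}$
$\left(-149071 + 368398\right) \left(t{\left(308,687 \right)} + 246352\right) = \left(-149071 + 368398\right) \left(\sqrt{687 \left(1 + 308\right)} + 246352\right) = 219327 \left(\sqrt{687 \cdot 309} + 246352\right) = 219327 \left(\sqrt{212283} + 246352\right) = 219327 \left(3 \sqrt{23587} + 246352\right) = 219327 \left(246352 + 3 \sqrt{23587}\right) = 54031645104 + 657981 \sqrt{23587}$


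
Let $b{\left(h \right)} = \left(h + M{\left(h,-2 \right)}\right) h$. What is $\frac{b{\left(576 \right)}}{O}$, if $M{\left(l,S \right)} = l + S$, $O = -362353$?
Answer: $- \frac{662400}{362353} \approx -1.8281$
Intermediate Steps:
$M{\left(l,S \right)} = S + l$
$b{\left(h \right)} = h \left(-2 + 2 h\right)$ ($b{\left(h \right)} = \left(h + \left(-2 + h\right)\right) h = \left(-2 + 2 h\right) h = h \left(-2 + 2 h\right)$)
$\frac{b{\left(576 \right)}}{O} = \frac{2 \cdot 576 \left(-1 + 576\right)}{-362353} = 2 \cdot 576 \cdot 575 \left(- \frac{1}{362353}\right) = 662400 \left(- \frac{1}{362353}\right) = - \frac{662400}{362353}$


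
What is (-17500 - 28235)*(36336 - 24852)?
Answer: -525220740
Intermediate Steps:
(-17500 - 28235)*(36336 - 24852) = -45735*11484 = -525220740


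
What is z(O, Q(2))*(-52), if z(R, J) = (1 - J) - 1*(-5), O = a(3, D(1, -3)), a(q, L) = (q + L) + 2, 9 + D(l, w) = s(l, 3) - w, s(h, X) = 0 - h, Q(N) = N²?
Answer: -104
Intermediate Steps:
s(h, X) = -h
D(l, w) = -9 - l - w (D(l, w) = -9 + (-l - w) = -9 - l - w)
a(q, L) = 2 + L + q (a(q, L) = (L + q) + 2 = 2 + L + q)
O = -2 (O = 2 + (-9 - 1*1 - 1*(-3)) + 3 = 2 + (-9 - 1 + 3) + 3 = 2 - 7 + 3 = -2)
z(R, J) = 6 - J (z(R, J) = (1 - J) + 5 = 6 - J)
z(O, Q(2))*(-52) = (6 - 1*2²)*(-52) = (6 - 1*4)*(-52) = (6 - 4)*(-52) = 2*(-52) = -104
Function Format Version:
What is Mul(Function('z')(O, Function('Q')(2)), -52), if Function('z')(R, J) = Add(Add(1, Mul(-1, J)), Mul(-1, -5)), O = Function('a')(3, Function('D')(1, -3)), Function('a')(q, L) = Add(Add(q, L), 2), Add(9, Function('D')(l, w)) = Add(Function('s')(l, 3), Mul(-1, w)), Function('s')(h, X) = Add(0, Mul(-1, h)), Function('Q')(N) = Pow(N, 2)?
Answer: -104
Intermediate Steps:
Function('s')(h, X) = Mul(-1, h)
Function('D')(l, w) = Add(-9, Mul(-1, l), Mul(-1, w)) (Function('D')(l, w) = Add(-9, Add(Mul(-1, l), Mul(-1, w))) = Add(-9, Mul(-1, l), Mul(-1, w)))
Function('a')(q, L) = Add(2, L, q) (Function('a')(q, L) = Add(Add(L, q), 2) = Add(2, L, q))
O = -2 (O = Add(2, Add(-9, Mul(-1, 1), Mul(-1, -3)), 3) = Add(2, Add(-9, -1, 3), 3) = Add(2, -7, 3) = -2)
Function('z')(R, J) = Add(6, Mul(-1, J)) (Function('z')(R, J) = Add(Add(1, Mul(-1, J)), 5) = Add(6, Mul(-1, J)))
Mul(Function('z')(O, Function('Q')(2)), -52) = Mul(Add(6, Mul(-1, Pow(2, 2))), -52) = Mul(Add(6, Mul(-1, 4)), -52) = Mul(Add(6, -4), -52) = Mul(2, -52) = -104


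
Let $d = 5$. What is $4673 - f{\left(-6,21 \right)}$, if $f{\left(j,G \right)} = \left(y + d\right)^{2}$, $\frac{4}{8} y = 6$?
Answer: $4384$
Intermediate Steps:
$y = 12$ ($y = 2 \cdot 6 = 12$)
$f{\left(j,G \right)} = 289$ ($f{\left(j,G \right)} = \left(12 + 5\right)^{2} = 17^{2} = 289$)
$4673 - f{\left(-6,21 \right)} = 4673 - 289 = 4384$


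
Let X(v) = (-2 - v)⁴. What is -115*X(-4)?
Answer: -1840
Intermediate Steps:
-115*X(-4) = -115*(2 - 4)⁴ = -115*(-2)⁴ = -115*16 = -1840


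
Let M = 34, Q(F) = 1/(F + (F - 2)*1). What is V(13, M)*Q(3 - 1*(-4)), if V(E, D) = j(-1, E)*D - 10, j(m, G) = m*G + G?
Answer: -5/6 ≈ -0.83333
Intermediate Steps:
j(m, G) = G + G*m (j(m, G) = G*m + G = G + G*m)
Q(F) = 1/(-2 + 2*F) (Q(F) = 1/(F + (-2 + F)*1) = 1/(F + (-2 + F)) = 1/(-2 + 2*F))
V(E, D) = -10 (V(E, D) = (E*(1 - 1))*D - 10 = (E*0)*D - 10 = 0*D - 10 = 0 - 10 = -10)
V(13, M)*Q(3 - 1*(-4)) = -5/(-1 + (3 - 1*(-4))) = -5/(-1 + (3 + 4)) = -5/(-1 + 7) = -5/6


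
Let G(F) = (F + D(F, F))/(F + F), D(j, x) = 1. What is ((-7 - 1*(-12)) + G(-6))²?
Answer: 4225/144 ≈ 29.340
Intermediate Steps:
G(F) = (1 + F)/(2*F) (G(F) = (F + 1)/(F + F) = (1 + F)/((2*F)) = (1 + F)*(1/(2*F)) = (1 + F)/(2*F))
((-7 - 1*(-12)) + G(-6))² = ((-7 - 1*(-12)) + (½)*(1 - 6)/(-6))² = ((-7 + 12) + (½)*(-⅙)*(-5))² = (5 + 5/12)² = (65/12)² = 4225/144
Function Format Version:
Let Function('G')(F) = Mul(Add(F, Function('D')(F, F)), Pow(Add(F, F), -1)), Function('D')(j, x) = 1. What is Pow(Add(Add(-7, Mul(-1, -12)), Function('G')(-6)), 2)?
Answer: Rational(4225, 144) ≈ 29.340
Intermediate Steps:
Function('G')(F) = Mul(Rational(1, 2), Pow(F, -1), Add(1, F)) (Function('G')(F) = Mul(Add(F, 1), Pow(Add(F, F), -1)) = Mul(Add(1, F), Pow(Mul(2, F), -1)) = Mul(Add(1, F), Mul(Rational(1, 2), Pow(F, -1))) = Mul(Rational(1, 2), Pow(F, -1), Add(1, F)))
Pow(Add(Add(-7, Mul(-1, -12)), Function('G')(-6)), 2) = Pow(Add(Add(-7, Mul(-1, -12)), Mul(Rational(1, 2), Pow(-6, -1), Add(1, -6))), 2) = Pow(Add(Add(-7, 12), Mul(Rational(1, 2), Rational(-1, 6), -5)), 2) = Pow(Add(5, Rational(5, 12)), 2) = Pow(Rational(65, 12), 2) = Rational(4225, 144)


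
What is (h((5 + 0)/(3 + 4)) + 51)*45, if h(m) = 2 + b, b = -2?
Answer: 2295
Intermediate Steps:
h(m) = 0 (h(m) = 2 - 2 = 0)
(h((5 + 0)/(3 + 4)) + 51)*45 = (0 + 51)*45 = 51*45 = 2295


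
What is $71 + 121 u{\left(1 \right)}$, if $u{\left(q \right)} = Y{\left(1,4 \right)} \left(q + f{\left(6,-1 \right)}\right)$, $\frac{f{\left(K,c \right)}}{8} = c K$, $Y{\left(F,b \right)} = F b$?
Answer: $-22677$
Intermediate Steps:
$f{\left(K,c \right)} = 8 K c$ ($f{\left(K,c \right)} = 8 c K = 8 K c$)
$u{\left(q \right)} = -192 + 4 q$ ($u{\left(q \right)} = 1 \cdot 4 \left(q + 8 \cdot 6 \left(-1\right)\right) = 4 \left(q - 48\right) = 4 \left(-48 + q\right) = -192 + 4 q$)
$71 + 121 u{\left(1 \right)} = 71 + 121 \left(-192 + 4 \cdot 1\right) = 71 + 121 \left(-192 + 4\right) = 71 + 121 \left(-188\right) = 71 - 22748 = -22677$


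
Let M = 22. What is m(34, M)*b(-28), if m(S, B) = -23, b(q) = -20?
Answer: 460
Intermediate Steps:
m(34, M)*b(-28) = -23*(-20) = 460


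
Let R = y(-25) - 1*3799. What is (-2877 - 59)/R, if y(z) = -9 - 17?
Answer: 2936/3825 ≈ 0.76758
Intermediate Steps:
y(z) = -26
R = -3825 (R = -26 - 1*3799 = -26 - 3799 = -3825)
(-2877 - 59)/R = (-2877 - 59)/(-3825) = -2936*(-1/3825) = 2936/3825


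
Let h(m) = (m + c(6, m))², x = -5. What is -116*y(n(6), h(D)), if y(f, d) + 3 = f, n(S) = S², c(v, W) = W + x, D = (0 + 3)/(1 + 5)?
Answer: -3828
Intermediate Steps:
D = ½ (D = 3/6 = 3*(⅙) = ½ ≈ 0.50000)
c(v, W) = -5 + W (c(v, W) = W - 5 = -5 + W)
h(m) = (-5 + 2*m)² (h(m) = (m + (-5 + m))² = (-5 + 2*m)²)
y(f, d) = -3 + f
-116*y(n(6), h(D)) = -116*(-3 + 6²) = -116*(-3 + 36) = -116*33 = -3828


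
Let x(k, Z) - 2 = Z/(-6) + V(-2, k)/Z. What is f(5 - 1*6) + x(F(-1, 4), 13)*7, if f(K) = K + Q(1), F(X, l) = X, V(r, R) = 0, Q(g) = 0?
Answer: -13/6 ≈ -2.1667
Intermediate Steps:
x(k, Z) = 2 - Z/6 (x(k, Z) = 2 + (Z/(-6) + 0/Z) = 2 + (Z*(-⅙) + 0) = 2 + (-Z/6 + 0) = 2 - Z/6)
f(K) = K (f(K) = K + 0 = K)
f(5 - 1*6) + x(F(-1, 4), 13)*7 = (5 - 1*6) + (2 - ⅙*13)*7 = (5 - 6) + (2 - 13/6)*7 = -1 - ⅙*7 = -1 - 7/6 = -13/6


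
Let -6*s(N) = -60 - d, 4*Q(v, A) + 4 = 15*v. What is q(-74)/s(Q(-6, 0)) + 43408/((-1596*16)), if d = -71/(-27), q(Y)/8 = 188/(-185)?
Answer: -65135977/26278140 ≈ -2.4787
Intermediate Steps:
q(Y) = -1504/185 (q(Y) = 8*(188/(-185)) = 8*(188*(-1/185)) = 8*(-188/185) = -1504/185)
d = 71/27 (d = -71*(-1/27) = 71/27 ≈ 2.6296)
Q(v, A) = -1 + 15*v/4 (Q(v, A) = -1 + (15*v)/4 = -1 + 15*v/4)
s(N) = 1691/162 (s(N) = -(-60 - 1*71/27)/6 = -(-60 - 71/27)/6 = -1/6*(-1691/27) = 1691/162)
q(-74)/s(Q(-6, 0)) + 43408/((-1596*16)) = -1504/(185*1691/162) + 43408/((-1596*16)) = -1504/185*162/1691 + 43408/(-25536) = -243648/312835 + 43408*(-1/25536) = -243648/312835 - 2713/1596 = -65135977/26278140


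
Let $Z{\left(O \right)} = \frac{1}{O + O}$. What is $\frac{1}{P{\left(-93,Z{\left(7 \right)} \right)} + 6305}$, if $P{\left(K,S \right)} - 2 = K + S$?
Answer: $\frac{14}{86997} \approx 0.00016093$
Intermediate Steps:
$Z{\left(O \right)} = \frac{1}{2 O}$
$P{\left(K,S \right)} = 2 + K + S$ ($P{\left(K,S \right)} = 2 + \left(K + S\right) = 2 + K + S$)
$\frac{1}{P{\left(-93,Z{\left(7 \right)} \right)} + 6305} = \frac{1}{\left(2 - 93 + \frac{1}{2 \cdot 7}\right) + 6305} = \frac{1}{\left(2 - 93 + \frac{1}{2} \cdot \frac{1}{7}\right) + 6305} = \frac{1}{\left(2 - 93 + \frac{1}{14}\right) + 6305} = \frac{1}{- \frac{1273}{14} + 6305} = \frac{1}{\frac{86997}{14}} = \frac{14}{86997}$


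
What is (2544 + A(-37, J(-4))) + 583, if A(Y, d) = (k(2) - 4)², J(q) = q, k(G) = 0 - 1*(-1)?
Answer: 3136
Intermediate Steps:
k(G) = 1 (k(G) = 0 + 1 = 1)
A(Y, d) = 9 (A(Y, d) = (1 - 4)² = (-3)² = 9)
(2544 + A(-37, J(-4))) + 583 = (2544 + 9) + 583 = 2553 + 583 = 3136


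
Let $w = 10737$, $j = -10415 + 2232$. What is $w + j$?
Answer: $2554$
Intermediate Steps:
$j = -8183$
$w + j = 10737 - 8183 = 2554$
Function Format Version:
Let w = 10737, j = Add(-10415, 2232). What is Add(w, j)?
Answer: 2554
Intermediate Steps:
j = -8183
Add(w, j) = Add(10737, -8183) = 2554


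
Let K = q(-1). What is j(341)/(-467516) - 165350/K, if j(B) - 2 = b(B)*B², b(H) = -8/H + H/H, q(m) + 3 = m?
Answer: 19325829095/467516 ≈ 41337.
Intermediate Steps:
q(m) = -3 + m
K = -4 (K = -3 - 1 = -4)
b(H) = 1 - 8/H (b(H) = -8/H + 1 = 1 - 8/H)
j(B) = 2 + B*(-8 + B) (j(B) = 2 + ((-8 + B)/B)*B² = 2 + B*(-8 + B))
j(341)/(-467516) - 165350/K = (2 + 341*(-8 + 341))/(-467516) - 165350/(-4) = (2 + 341*333)*(-1/467516) - 165350*(-¼) = (2 + 113553)*(-1/467516) + 82675/2 = 113555*(-1/467516) + 82675/2 = -113555/467516 + 82675/2 = 19325829095/467516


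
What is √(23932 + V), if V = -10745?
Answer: √13187 ≈ 114.83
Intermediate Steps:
√(23932 + V) = √(23932 - 10745) = √13187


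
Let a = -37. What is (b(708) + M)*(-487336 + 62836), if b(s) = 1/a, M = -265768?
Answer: 4174285516500/37 ≈ 1.1282e+11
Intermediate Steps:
b(s) = -1/37 (b(s) = 1/(-37) = -1/37)
(b(708) + M)*(-487336 + 62836) = (-1/37 - 265768)*(-487336 + 62836) = -9833417/37*(-424500) = 4174285516500/37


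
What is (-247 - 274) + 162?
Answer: -359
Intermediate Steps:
(-247 - 274) + 162 = -521 + 162 = -359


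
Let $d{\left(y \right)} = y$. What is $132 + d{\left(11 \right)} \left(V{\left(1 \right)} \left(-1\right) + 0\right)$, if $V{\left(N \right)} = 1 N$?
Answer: $121$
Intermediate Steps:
$V{\left(N \right)} = N$
$132 + d{\left(11 \right)} \left(V{\left(1 \right)} \left(-1\right) + 0\right) = 132 + 11 \left(1 \left(-1\right) + 0\right) = 132 + 11 \left(-1 + 0\right) = 132 + 11 \left(-1\right) = 132 - 11 = 121$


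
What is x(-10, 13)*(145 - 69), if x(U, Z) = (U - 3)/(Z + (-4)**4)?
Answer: -988/269 ≈ -3.6729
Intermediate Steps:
x(U, Z) = (-3 + U)/(256 + Z) (x(U, Z) = (-3 + U)/(Z + 256) = (-3 + U)/(256 + Z))
x(-10, 13)*(145 - 69) = ((-3 - 10)/(256 + 13))*(145 - 69) = (-13/269)*76 = ((1/269)*(-13))*76 = -13/269*76 = -988/269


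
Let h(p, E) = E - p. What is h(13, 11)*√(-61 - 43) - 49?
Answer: -49 - 4*I*√26 ≈ -49.0 - 20.396*I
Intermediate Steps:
h(13, 11)*√(-61 - 43) - 49 = (11 - 1*13)*√(-61 - 43) - 49 = (11 - 13)*√(-104) - 49 = -4*I*√26 - 49 = -49 - 4*I*√26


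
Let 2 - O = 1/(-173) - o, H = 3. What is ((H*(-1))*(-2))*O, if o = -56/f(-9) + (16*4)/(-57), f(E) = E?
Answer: 420386/9861 ≈ 42.631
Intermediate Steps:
o = 872/171 (o = -56/(-9) + (16*4)/(-57) = -56*(-⅑) + 64*(-1/57) = 56/9 - 64/57 = 872/171 ≈ 5.0994)
O = 210193/29583 (O = 2 - (1/(-173) - 1*872/171) = 2 - (-1/173 - 872/171) = 2 - 1*(-151027/29583) = 2 + 151027/29583 = 210193/29583 ≈ 7.1052)
((H*(-1))*(-2))*O = ((3*(-1))*(-2))*(210193/29583) = -3*(-2)*(210193/29583) = 6*(210193/29583) = 420386/9861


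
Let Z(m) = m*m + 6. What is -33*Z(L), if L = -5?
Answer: -1023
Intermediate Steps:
Z(m) = 6 + m² (Z(m) = m² + 6 = 6 + m²)
-33*Z(L) = -33*(6 + (-5)²) = -33*(6 + 25) = -33*31 = -1023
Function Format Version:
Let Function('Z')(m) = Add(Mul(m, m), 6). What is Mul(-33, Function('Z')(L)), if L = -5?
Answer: -1023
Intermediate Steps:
Function('Z')(m) = Add(6, Pow(m, 2)) (Function('Z')(m) = Add(Pow(m, 2), 6) = Add(6, Pow(m, 2)))
Mul(-33, Function('Z')(L)) = Mul(-33, Add(6, Pow(-5, 2))) = Mul(-33, Add(6, 25)) = Mul(-33, 31) = -1023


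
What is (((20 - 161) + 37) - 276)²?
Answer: 144400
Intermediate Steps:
(((20 - 161) + 37) - 276)² = ((-141 + 37) - 276)² = (-104 - 276)² = (-380)² = 144400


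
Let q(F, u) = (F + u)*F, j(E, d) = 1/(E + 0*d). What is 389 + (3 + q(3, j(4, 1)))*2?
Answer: 829/2 ≈ 414.50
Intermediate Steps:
j(E, d) = 1/E (j(E, d) = 1/(E + 0) = 1/E)
q(F, u) = F*(F + u)
389 + (3 + q(3, j(4, 1)))*2 = 389 + (3 + 3*(3 + 1/4))*2 = 389 + (3 + 3*(3 + ¼))*2 = 389 + (3 + 3*(13/4))*2 = 389 + (3 + 39/4)*2 = 389 + (51/4)*2 = 389 + 51/2 = 829/2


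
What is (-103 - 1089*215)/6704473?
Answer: -234238/6704473 ≈ -0.034938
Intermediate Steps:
(-103 - 1089*215)/6704473 = (-103 - 234135)*(1/6704473) = -234238*1/6704473 = -234238/6704473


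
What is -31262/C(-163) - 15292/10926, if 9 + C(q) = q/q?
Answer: 85361569/21852 ≈ 3906.4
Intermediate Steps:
C(q) = -8 (C(q) = -9 + q/q = -9 + 1 = -8)
-31262/C(-163) - 15292/10926 = -31262/(-8) - 15292/10926 = -31262*(-1/8) - 15292*1/10926 = 15631/4 - 7646/5463 = 85361569/21852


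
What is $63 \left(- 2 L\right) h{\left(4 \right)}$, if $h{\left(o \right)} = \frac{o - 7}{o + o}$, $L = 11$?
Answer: $\frac{2079}{4} \approx 519.75$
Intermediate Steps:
$h{\left(o \right)} = \frac{-7 + o}{2 o}$
$63 \left(- 2 L\right) h{\left(4 \right)} = 63 \left(\left(-2\right) 11\right) \frac{-7 + 4}{2 \cdot 4} = 63 \left(-22\right) \frac{1}{2} \cdot \frac{1}{4} \left(-3\right) = \left(-1386\right) \left(- \frac{3}{8}\right) = \frac{2079}{4}$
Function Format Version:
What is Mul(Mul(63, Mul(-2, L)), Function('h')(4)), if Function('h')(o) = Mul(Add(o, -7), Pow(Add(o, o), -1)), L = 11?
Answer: Rational(2079, 4) ≈ 519.75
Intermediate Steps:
Function('h')(o) = Mul(Rational(1, 2), Pow(o, -1), Add(-7, o)) (Function('h')(o) = Mul(Add(-7, o), Pow(Mul(2, o), -1)) = Mul(Add(-7, o), Mul(Rational(1, 2), Pow(o, -1))) = Mul(Rational(1, 2), Pow(o, -1), Add(-7, o)))
Mul(Mul(63, Mul(-2, L)), Function('h')(4)) = Mul(Mul(63, Mul(-2, 11)), Mul(Rational(1, 2), Pow(4, -1), Add(-7, 4))) = Mul(Mul(63, -22), Mul(Rational(1, 2), Rational(1, 4), -3)) = Mul(-1386, Rational(-3, 8)) = Rational(2079, 4)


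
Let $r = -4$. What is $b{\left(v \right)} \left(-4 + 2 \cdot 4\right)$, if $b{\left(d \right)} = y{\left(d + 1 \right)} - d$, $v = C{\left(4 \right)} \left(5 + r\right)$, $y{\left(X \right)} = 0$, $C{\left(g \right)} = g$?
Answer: $-16$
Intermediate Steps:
$v = 4$ ($v = 4 \left(5 - 4\right) = 4 \cdot 1 = 4$)
$b{\left(d \right)} = - d$ ($b{\left(d \right)} = 0 - d = - d$)
$b{\left(v \right)} \left(-4 + 2 \cdot 4\right) = \left(-1\right) 4 \left(-4 + 2 \cdot 4\right) = - 4 \left(-4 + 8\right) = \left(-4\right) 4 = -16$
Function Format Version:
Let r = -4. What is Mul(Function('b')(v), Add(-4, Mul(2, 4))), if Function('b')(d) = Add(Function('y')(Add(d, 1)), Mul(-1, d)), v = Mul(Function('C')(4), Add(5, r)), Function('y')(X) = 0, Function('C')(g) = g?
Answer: -16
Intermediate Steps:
v = 4 (v = Mul(4, Add(5, -4)) = Mul(4, 1) = 4)
Function('b')(d) = Mul(-1, d) (Function('b')(d) = Add(0, Mul(-1, d)) = Mul(-1, d))
Mul(Function('b')(v), Add(-4, Mul(2, 4))) = Mul(Mul(-1, 4), Add(-4, Mul(2, 4))) = Mul(-4, Add(-4, 8)) = Mul(-4, 4) = -16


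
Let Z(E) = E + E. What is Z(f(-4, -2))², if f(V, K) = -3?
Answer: 36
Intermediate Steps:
Z(E) = 2*E
Z(f(-4, -2))² = (2*(-3))² = (-6)² = 36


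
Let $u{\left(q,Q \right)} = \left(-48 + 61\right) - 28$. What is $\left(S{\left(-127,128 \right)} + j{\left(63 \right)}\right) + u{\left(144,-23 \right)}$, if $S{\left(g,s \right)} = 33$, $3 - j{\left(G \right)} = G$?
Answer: $-42$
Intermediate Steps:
$u{\left(q,Q \right)} = -15$ ($u{\left(q,Q \right)} = 13 - 28 = -15$)
$j{\left(G \right)} = 3 - G$
$\left(S{\left(-127,128 \right)} + j{\left(63 \right)}\right) + u{\left(144,-23 \right)} = \left(33 + \left(3 - 63\right)\right) - 15 = \left(33 - 60\right) - 15 = -27 - 15 = -42$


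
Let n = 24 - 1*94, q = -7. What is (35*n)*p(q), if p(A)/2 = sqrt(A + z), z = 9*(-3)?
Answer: -4900*I*sqrt(34) ≈ -28572.0*I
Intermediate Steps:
z = -27
p(A) = 2*sqrt(-27 + A) (p(A) = 2*sqrt(A - 27) = 2*sqrt(-27 + A))
n = -70 (n = 24 - 94 = -70)
(35*n)*p(q) = (35*(-70))*(2*sqrt(-27 - 7)) = -4900*sqrt(-34) = -4900*I*sqrt(34)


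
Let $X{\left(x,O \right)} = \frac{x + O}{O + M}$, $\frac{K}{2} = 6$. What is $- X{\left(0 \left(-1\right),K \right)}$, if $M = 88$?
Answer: $- \frac{3}{25} \approx -0.12$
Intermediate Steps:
$K = 12$ ($K = 2 \cdot 6 = 12$)
$X{\left(x,O \right)} = \frac{O + x}{88 + O}$ ($X{\left(x,O \right)} = \frac{x + O}{O + 88} = \frac{O + x}{88 + O}$)
$- X{\left(0 \left(-1\right),K \right)} = - \frac{12 + 0 \left(-1\right)}{88 + 12} = - \frac{12 + 0}{100} = - \frac{12}{100} = \left(-1\right) \frac{3}{25} = - \frac{3}{25}$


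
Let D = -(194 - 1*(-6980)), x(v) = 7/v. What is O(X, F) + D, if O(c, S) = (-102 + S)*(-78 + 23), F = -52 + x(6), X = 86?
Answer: 7391/6 ≈ 1231.8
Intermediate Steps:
F = -305/6 (F = -52 + 7/6 = -305/6 ≈ -50.833)
O(c, S) = 5610 - 55*S (O(c, S) = (-102 + S)*(-55) = 5610 - 55*S)
D = -7174 (D = -(194 + 6980) = -1*7174 = -7174)
O(X, F) + D = (5610 - 55*(-305/6)) - 7174 = (5610 + 16775/6) - 7174 = 50435/6 - 7174 = 7391/6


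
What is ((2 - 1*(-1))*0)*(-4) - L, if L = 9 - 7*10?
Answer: 61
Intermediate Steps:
L = -61 (L = 9 - 70 = -61)
((2 - 1*(-1))*0)*(-4) - L = ((2 - 1*(-1))*0)*(-4) - 1*(-61) = ((2 + 1)*0)*(-4) + 61 = (3*0)*(-4) + 61 = 0*(-4) + 61 = 0 + 61 = 61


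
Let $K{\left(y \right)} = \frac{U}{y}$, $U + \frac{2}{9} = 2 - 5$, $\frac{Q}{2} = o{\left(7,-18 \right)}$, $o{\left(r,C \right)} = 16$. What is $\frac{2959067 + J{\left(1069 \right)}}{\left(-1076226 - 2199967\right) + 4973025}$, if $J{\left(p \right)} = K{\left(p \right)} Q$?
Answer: $\frac{28469182679}{16325220672} \approx 1.7439$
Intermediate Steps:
$Q = 32$ ($Q = 2 \cdot 16 = 32$)
$U = - \frac{29}{9}$ ($U = - \frac{2}{9} + \left(2 - 5\right) = - \frac{2}{9} - 3 = - \frac{29}{9} \approx -3.2222$)
$K{\left(y \right)} = - \frac{29}{9 y}$
$J{\left(p \right)} = - \frac{928}{9 p}$ ($J{\left(p \right)} = - \frac{29}{9 p} 32 = - \frac{928}{9 p}$)
$\frac{2959067 + J{\left(1069 \right)}}{\left(-1076226 - 2199967\right) + 4973025} = \frac{2959067 - \frac{928}{9 \cdot 1069}}{\left(-1076226 - 2199967\right) + 4973025} = \frac{2959067 - \frac{928}{9621}}{\left(-1076226 - 2199967\right) + 4973025} = \frac{2959067 - \frac{928}{9621}}{-3276193 + 4973025} = \frac{28469182679}{9621 \cdot 1696832} = \frac{28469182679}{9621} \cdot \frac{1}{1696832} = \frac{28469182679}{16325220672}$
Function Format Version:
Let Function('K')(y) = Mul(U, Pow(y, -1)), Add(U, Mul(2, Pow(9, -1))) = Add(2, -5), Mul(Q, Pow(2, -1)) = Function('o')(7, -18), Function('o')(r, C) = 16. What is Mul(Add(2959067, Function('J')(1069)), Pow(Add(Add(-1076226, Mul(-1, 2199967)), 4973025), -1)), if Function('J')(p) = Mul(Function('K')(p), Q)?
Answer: Rational(28469182679, 16325220672) ≈ 1.7439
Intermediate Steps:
Q = 32 (Q = Mul(2, 16) = 32)
U = Rational(-29, 9) (U = Add(Rational(-2, 9), Add(2, -5)) = Add(Rational(-2, 9), -3) = Rational(-29, 9) ≈ -3.2222)
Function('K')(y) = Mul(Rational(-29, 9), Pow(y, -1))
Function('J')(p) = Mul(Rational(-928, 9), Pow(p, -1)) (Function('J')(p) = Mul(Mul(Rational(-29, 9), Pow(p, -1)), 32) = Mul(Rational(-928, 9), Pow(p, -1)))
Mul(Add(2959067, Function('J')(1069)), Pow(Add(Add(-1076226, Mul(-1, 2199967)), 4973025), -1)) = Mul(Add(2959067, Mul(Rational(-928, 9), Pow(1069, -1))), Pow(Add(Add(-1076226, Mul(-1, 2199967)), 4973025), -1)) = Mul(Add(2959067, Mul(Rational(-928, 9), Rational(1, 1069))), Pow(Add(Add(-1076226, -2199967), 4973025), -1)) = Mul(Add(2959067, Rational(-928, 9621)), Pow(Add(-3276193, 4973025), -1)) = Mul(Rational(28469182679, 9621), Pow(1696832, -1)) = Mul(Rational(28469182679, 9621), Rational(1, 1696832)) = Rational(28469182679, 16325220672)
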